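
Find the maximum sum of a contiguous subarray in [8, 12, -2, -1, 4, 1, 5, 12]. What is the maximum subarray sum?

Using Kadane's algorithm on [8, 12, -2, -1, 4, 1, 5, 12]:

Scanning through the array:
Position 1 (value 12): max_ending_here = 20, max_so_far = 20
Position 2 (value -2): max_ending_here = 18, max_so_far = 20
Position 3 (value -1): max_ending_here = 17, max_so_far = 20
Position 4 (value 4): max_ending_here = 21, max_so_far = 21
Position 5 (value 1): max_ending_here = 22, max_so_far = 22
Position 6 (value 5): max_ending_here = 27, max_so_far = 27
Position 7 (value 12): max_ending_here = 39, max_so_far = 39

Maximum subarray: [8, 12, -2, -1, 4, 1, 5, 12]
Maximum sum: 39

The maximum subarray is [8, 12, -2, -1, 4, 1, 5, 12] with sum 39. This subarray runs from index 0 to index 7.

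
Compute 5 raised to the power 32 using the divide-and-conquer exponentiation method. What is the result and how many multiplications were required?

Computing 5^32 by squaring (build up from 5^1; each line after the first costs one multiplication):

5^1 = 5
5^2 = (5^1)^2 = 5^2 = 25
5^4 = (5^2)^2 = 25^2 = 625
5^8 = (5^4)^2 = 625^2 = 390625
5^16 = (5^8)^2 = 390625^2 = 152587890625
5^32 = (5^16)^2 = 152587890625^2 = 23283064365386962890625

Result: 23283064365386962890625
Multiplications needed: 5 (5 lines after 5^1)

5^32 = 23283064365386962890625. Using exponentiation by squaring, this requires 5 multiplications. The key idea: if the exponent is even, square the half-power; if odd, multiply by the base once.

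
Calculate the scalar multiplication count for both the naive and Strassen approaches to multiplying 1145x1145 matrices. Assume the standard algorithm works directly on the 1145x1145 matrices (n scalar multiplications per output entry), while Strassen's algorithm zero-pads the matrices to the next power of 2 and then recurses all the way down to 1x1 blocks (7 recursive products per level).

Matrix multiplication for 1145x1145 matrices:

Strassen's algorithm requires power-of-2 dimensions. Pad 1145x1145 to 2048x2048 (next power of 2).

Standard algorithm: 1145^3 = 1501123625 multiplications
Strassen's algorithm: 7^(log2(2048)) = 7^11 = 1977326743 multiplications
Difference: 1501123625 - 1977326743 = -476203118 (Strassen uses MORE here due to padding overhead — for small or just-over-power-of-2 n, padding can outweigh the per-level savings)

Standard: 1501123625 multiplications (1145^3). Strassen: 1977326743 multiplications (7^11, after padding to 2048x2048). Strassen reduces 8 recursive multiplications to 7 at each level.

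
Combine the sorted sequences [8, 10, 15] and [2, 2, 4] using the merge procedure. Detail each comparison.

Merging process:

Compare 8 vs 2: take 2 from right. Merged: [2]
Compare 8 vs 2: take 2 from right. Merged: [2, 2]
Compare 8 vs 4: take 4 from right. Merged: [2, 2, 4]
Append remaining from left: [8, 10, 15]. Merged: [2, 2, 4, 8, 10, 15]

Final merged array: [2, 2, 4, 8, 10, 15]
Total comparisons: 3

The merged array is [2, 2, 4, 8, 10, 15], requiring 3 comparisons. The merge step runs in O(n) time where n is the total number of elements.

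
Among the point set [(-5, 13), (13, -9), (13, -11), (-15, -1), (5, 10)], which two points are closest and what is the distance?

Computing all pairwise distances among 5 points:

d((-5, 13), (13, -9)) = 28.4253
d((-5, 13), (13, -11)) = 30.0
d((-5, 13), (-15, -1)) = 17.2047
d((-5, 13), (5, 10)) = 10.4403
d((13, -9), (13, -11)) = 2.0 <-- minimum
d((13, -9), (-15, -1)) = 29.1204
d((13, -9), (5, 10)) = 20.6155
d((13, -11), (-15, -1)) = 29.7321
d((13, -11), (5, 10)) = 22.4722
d((-15, -1), (5, 10)) = 22.8254

Closest pair: (13, -9) and (13, -11) with distance 2.0

The closest pair is (13, -9) and (13, -11) with Euclidean distance 2.0. For 5 points, brute-force pairwise comparison is shown above. For large n, the divide-and-conquer algorithm (sort by x, recurse on halves, check the dividing strip) achieves O(n log n).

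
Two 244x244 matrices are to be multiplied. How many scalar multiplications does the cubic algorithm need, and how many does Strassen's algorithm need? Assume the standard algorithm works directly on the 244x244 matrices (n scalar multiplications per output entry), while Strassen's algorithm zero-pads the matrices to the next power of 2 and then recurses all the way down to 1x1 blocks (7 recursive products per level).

Matrix multiplication for 244x244 matrices:

Strassen's algorithm requires power-of-2 dimensions. Pad 244x244 to 256x256 (next power of 2).

Standard algorithm: 244^3 = 14526784 multiplications
Strassen's algorithm: 7^(log2(256)) = 7^8 = 5764801 multiplications
Savings: 14526784 - 5764801 = 8761983 multiplications

Standard: 14526784 multiplications (244^3). Strassen: 5764801 multiplications (7^8, after padding to 256x256). Strassen reduces 8 recursive multiplications to 7 at each level.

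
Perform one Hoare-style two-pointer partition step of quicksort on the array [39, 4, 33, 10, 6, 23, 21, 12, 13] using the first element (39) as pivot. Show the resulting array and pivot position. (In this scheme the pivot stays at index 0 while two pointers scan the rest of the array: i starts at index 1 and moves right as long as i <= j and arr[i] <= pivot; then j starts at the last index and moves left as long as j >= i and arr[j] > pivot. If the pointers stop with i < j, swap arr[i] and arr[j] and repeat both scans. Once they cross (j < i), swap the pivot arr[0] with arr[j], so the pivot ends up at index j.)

Hoare-style two-pointer partition with pivot = 39:

Initial array: [39, 4, 33, 10, 6, 23, 21, 12, 13]

Pointers start at i = 1, j = 8.
i ends at 9, j ends at 8: the pointers have crossed (j < i), so scanning stops.

Swap pivot arr[0] with arr[8] to place pivot at position 8: [13, 4, 33, 10, 6, 23, 21, 12, 39]
Pivot position: 8

After partitioning with pivot 39, the array becomes [13, 4, 33, 10, 6, 23, 21, 12, 39]. The pivot is placed at index 8. All elements to the left of the pivot are <= 39, and all elements to the right are > 39.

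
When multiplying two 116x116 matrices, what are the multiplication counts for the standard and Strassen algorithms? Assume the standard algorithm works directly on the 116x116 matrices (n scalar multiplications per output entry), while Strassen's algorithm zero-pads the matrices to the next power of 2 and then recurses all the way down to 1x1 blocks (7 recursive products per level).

Matrix multiplication for 116x116 matrices:

Strassen's algorithm requires power-of-2 dimensions. Pad 116x116 to 128x128 (next power of 2).

Standard algorithm: 116^3 = 1560896 multiplications
Strassen's algorithm: 7^(log2(128)) = 7^7 = 823543 multiplications
Savings: 1560896 - 823543 = 737353 multiplications

Standard: 1560896 multiplications (116^3). Strassen: 823543 multiplications (7^7, after padding to 128x128). Strassen reduces 8 recursive multiplications to 7 at each level.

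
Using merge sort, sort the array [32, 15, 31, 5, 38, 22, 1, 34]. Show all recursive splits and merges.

Merge sort trace:

Split: [32, 15, 31, 5, 38, 22, 1, 34] -> [32, 15, 31, 5] and [38, 22, 1, 34]
  Split: [32, 15, 31, 5] -> [32, 15] and [31, 5]
    Split: [32, 15] -> [32] and [15]
    Merge: [32] + [15] -> [15, 32]
    Split: [31, 5] -> [31] and [5]
    Merge: [31] + [5] -> [5, 31]
  Merge: [15, 32] + [5, 31] -> [5, 15, 31, 32]
  Split: [38, 22, 1, 34] -> [38, 22] and [1, 34]
    Split: [38, 22] -> [38] and [22]
    Merge: [38] + [22] -> [22, 38]
    Split: [1, 34] -> [1] and [34]
    Merge: [1] + [34] -> [1, 34]
  Merge: [22, 38] + [1, 34] -> [1, 22, 34, 38]
Merge: [5, 15, 31, 32] + [1, 22, 34, 38] -> [1, 5, 15, 22, 31, 32, 34, 38]

Final sorted array: [1, 5, 15, 22, 31, 32, 34, 38]

The merge sort proceeds by recursively splitting the array and merging sorted halves.
After all merges, the sorted array is [1, 5, 15, 22, 31, 32, 34, 38].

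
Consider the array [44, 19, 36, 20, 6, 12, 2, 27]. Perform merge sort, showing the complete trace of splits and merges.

Merge sort trace:

Split: [44, 19, 36, 20, 6, 12, 2, 27] -> [44, 19, 36, 20] and [6, 12, 2, 27]
  Split: [44, 19, 36, 20] -> [44, 19] and [36, 20]
    Split: [44, 19] -> [44] and [19]
    Merge: [44] + [19] -> [19, 44]
    Split: [36, 20] -> [36] and [20]
    Merge: [36] + [20] -> [20, 36]
  Merge: [19, 44] + [20, 36] -> [19, 20, 36, 44]
  Split: [6, 12, 2, 27] -> [6, 12] and [2, 27]
    Split: [6, 12] -> [6] and [12]
    Merge: [6] + [12] -> [6, 12]
    Split: [2, 27] -> [2] and [27]
    Merge: [2] + [27] -> [2, 27]
  Merge: [6, 12] + [2, 27] -> [2, 6, 12, 27]
Merge: [19, 20, 36, 44] + [2, 6, 12, 27] -> [2, 6, 12, 19, 20, 27, 36, 44]

Final sorted array: [2, 6, 12, 19, 20, 27, 36, 44]

The merge sort proceeds by recursively splitting the array and merging sorted halves.
After all merges, the sorted array is [2, 6, 12, 19, 20, 27, 36, 44].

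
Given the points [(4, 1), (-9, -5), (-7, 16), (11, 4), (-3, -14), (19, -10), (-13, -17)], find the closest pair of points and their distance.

Computing all pairwise distances among 7 points:

d((4, 1), (-9, -5)) = 14.3178
d((4, 1), (-7, 16)) = 18.6011
d((4, 1), (11, 4)) = 7.6158 <-- minimum
d((4, 1), (-3, -14)) = 16.5529
d((4, 1), (19, -10)) = 18.6011
d((4, 1), (-13, -17)) = 24.7588
d((-9, -5), (-7, 16)) = 21.095
d((-9, -5), (11, 4)) = 21.9317
d((-9, -5), (-3, -14)) = 10.8167
d((-9, -5), (19, -10)) = 28.4429
d((-9, -5), (-13, -17)) = 12.6491
d((-7, 16), (11, 4)) = 21.6333
d((-7, 16), (-3, -14)) = 30.2655
d((-7, 16), (19, -10)) = 36.7696
d((-7, 16), (-13, -17)) = 33.541
d((11, 4), (-3, -14)) = 22.8035
d((11, 4), (19, -10)) = 16.1245
d((11, 4), (-13, -17)) = 31.8904
d((-3, -14), (19, -10)) = 22.3607
d((-3, -14), (-13, -17)) = 10.4403
d((19, -10), (-13, -17)) = 32.7567

Closest pair: (4, 1) and (11, 4) with distance 7.6158

The closest pair is (4, 1) and (11, 4) with Euclidean distance 7.6158. For 7 points, brute-force pairwise comparison is shown above. For large n, the divide-and-conquer algorithm (sort by x, recurse on halves, check the dividing strip) achieves O(n log n).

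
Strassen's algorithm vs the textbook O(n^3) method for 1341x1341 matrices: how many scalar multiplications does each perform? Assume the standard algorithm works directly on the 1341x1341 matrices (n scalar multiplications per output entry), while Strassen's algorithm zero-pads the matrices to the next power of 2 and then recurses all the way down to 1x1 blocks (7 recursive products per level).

Matrix multiplication for 1341x1341 matrices:

Strassen's algorithm requires power-of-2 dimensions. Pad 1341x1341 to 2048x2048 (next power of 2).

Standard algorithm: 1341^3 = 2411494821 multiplications
Strassen's algorithm: 7^(log2(2048)) = 7^11 = 1977326743 multiplications
Savings: 2411494821 - 1977326743 = 434168078 multiplications

Standard: 2411494821 multiplications (1341^3). Strassen: 1977326743 multiplications (7^11, after padding to 2048x2048). Strassen reduces 8 recursive multiplications to 7 at each level.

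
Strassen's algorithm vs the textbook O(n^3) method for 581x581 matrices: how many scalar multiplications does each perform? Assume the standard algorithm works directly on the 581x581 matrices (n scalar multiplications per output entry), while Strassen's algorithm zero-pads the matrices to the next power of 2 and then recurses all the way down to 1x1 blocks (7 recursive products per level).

Matrix multiplication for 581x581 matrices:

Strassen's algorithm requires power-of-2 dimensions. Pad 581x581 to 1024x1024 (next power of 2).

Standard algorithm: 581^3 = 196122941 multiplications
Strassen's algorithm: 7^(log2(1024)) = 7^10 = 282475249 multiplications
Difference: 196122941 - 282475249 = -86352308 (Strassen uses MORE here due to padding overhead — for small or just-over-power-of-2 n, padding can outweigh the per-level savings)

Standard: 196122941 multiplications (581^3). Strassen: 282475249 multiplications (7^10, after padding to 1024x1024). Strassen reduces 8 recursive multiplications to 7 at each level.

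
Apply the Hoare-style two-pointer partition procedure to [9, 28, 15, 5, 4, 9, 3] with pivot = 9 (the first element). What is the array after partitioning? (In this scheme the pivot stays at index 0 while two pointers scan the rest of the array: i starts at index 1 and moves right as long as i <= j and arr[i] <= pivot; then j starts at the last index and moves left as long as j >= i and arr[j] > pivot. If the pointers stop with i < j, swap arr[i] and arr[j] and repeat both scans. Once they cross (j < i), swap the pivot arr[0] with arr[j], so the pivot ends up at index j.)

Hoare-style two-pointer partition with pivot = 9:

Initial array: [9, 28, 15, 5, 4, 9, 3]

Pointers start at i = 1, j = 6.
i stops at index 1 (arr[1]=28 > 9), j stops at index 6 (arr[6]=3 <= 9): swap arr[1] and arr[6], array becomes [9, 3, 15, 5, 4, 9, 28]
i stops at index 2 (arr[2]=15 > 9), j stops at index 5 (arr[5]=9 <= 9): swap arr[2] and arr[5], array becomes [9, 3, 9, 5, 4, 15, 28]
i ends at 5, j ends at 4: the pointers have crossed (j < i), so scanning stops.

Swap pivot arr[0] with arr[4] to place pivot at position 4: [4, 3, 9, 5, 9, 15, 28]
Pivot position: 4

After partitioning with pivot 9, the array becomes [4, 3, 9, 5, 9, 15, 28]. The pivot is placed at index 4. All elements to the left of the pivot are <= 9, and all elements to the right are > 9.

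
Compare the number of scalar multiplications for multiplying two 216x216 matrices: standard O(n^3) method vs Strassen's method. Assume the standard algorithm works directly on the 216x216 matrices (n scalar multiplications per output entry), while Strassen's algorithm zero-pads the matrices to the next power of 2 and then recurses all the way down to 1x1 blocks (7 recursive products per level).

Matrix multiplication for 216x216 matrices:

Strassen's algorithm requires power-of-2 dimensions. Pad 216x216 to 256x256 (next power of 2).

Standard algorithm: 216^3 = 10077696 multiplications
Strassen's algorithm: 7^(log2(256)) = 7^8 = 5764801 multiplications
Savings: 10077696 - 5764801 = 4312895 multiplications

Standard: 10077696 multiplications (216^3). Strassen: 5764801 multiplications (7^8, after padding to 256x256). Strassen reduces 8 recursive multiplications to 7 at each level.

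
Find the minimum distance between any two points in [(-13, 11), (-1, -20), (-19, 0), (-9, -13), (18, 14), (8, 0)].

Computing all pairwise distances among 6 points:

d((-13, 11), (-1, -20)) = 33.2415
d((-13, 11), (-19, 0)) = 12.53
d((-13, 11), (-9, -13)) = 24.3311
d((-13, 11), (18, 14)) = 31.1448
d((-13, 11), (8, 0)) = 23.7065
d((-1, -20), (-19, 0)) = 26.9072
d((-1, -20), (-9, -13)) = 10.6301 <-- minimum
d((-1, -20), (18, 14)) = 38.9487
d((-1, -20), (8, 0)) = 21.9317
d((-19, 0), (-9, -13)) = 16.4012
d((-19, 0), (18, 14)) = 39.5601
d((-19, 0), (8, 0)) = 27.0
d((-9, -13), (18, 14)) = 38.1838
d((-9, -13), (8, 0)) = 21.4009
d((18, 14), (8, 0)) = 17.2047

Closest pair: (-1, -20) and (-9, -13) with distance 10.6301

The closest pair is (-1, -20) and (-9, -13) with Euclidean distance 10.6301. For 6 points, brute-force pairwise comparison is shown above. For large n, the divide-and-conquer algorithm (sort by x, recurse on halves, check the dividing strip) achieves O(n log n).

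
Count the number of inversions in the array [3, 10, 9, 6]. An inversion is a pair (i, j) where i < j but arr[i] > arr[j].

Finding inversions in [3, 10, 9, 6]:

(1, 2): arr[1]=10 > arr[2]=9
(1, 3): arr[1]=10 > arr[3]=6
(2, 3): arr[2]=9 > arr[3]=6

Total inversions: 3

The array has 3 inversion(s): (1,2), (1,3), (2,3). Each pair (i,j) satisfies i < j and arr[i] > arr[j].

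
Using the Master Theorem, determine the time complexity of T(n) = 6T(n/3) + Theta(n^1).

Master Theorem for T(n) = 6T(n/3) + O(n^1):

a = 6, b = 3, c = 1
log_b(a) = log_3(6) = 1.6309

Case 1: c = 1 < log_3(6) = 1.6309
T(n) = O(n^(log_3 6))

For T(n) = 6T(n/3) + O(n^1): log_3(6) = 1.6309. This is Case 1 of the Master Theorem (c < log_b(a), work dominated by leaves), giving O(n^(log_3 6)).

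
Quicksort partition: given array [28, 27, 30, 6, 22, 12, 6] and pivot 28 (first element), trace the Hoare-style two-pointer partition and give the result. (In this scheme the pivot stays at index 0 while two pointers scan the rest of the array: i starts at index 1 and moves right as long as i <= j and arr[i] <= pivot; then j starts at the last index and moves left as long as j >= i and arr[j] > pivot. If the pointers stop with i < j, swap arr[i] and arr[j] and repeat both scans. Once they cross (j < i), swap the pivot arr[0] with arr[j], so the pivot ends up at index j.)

Hoare-style two-pointer partition with pivot = 28:

Initial array: [28, 27, 30, 6, 22, 12, 6]

Pointers start at i = 1, j = 6.
i stops at index 2 (arr[2]=30 > 28), j stops at index 6 (arr[6]=6 <= 28): swap arr[2] and arr[6], array becomes [28, 27, 6, 6, 22, 12, 30]
i ends at 6, j ends at 5: the pointers have crossed (j < i), so scanning stops.

Swap pivot arr[0] with arr[5] to place pivot at position 5: [12, 27, 6, 6, 22, 28, 30]
Pivot position: 5

After partitioning with pivot 28, the array becomes [12, 27, 6, 6, 22, 28, 30]. The pivot is placed at index 5. All elements to the left of the pivot are <= 28, and all elements to the right are > 28.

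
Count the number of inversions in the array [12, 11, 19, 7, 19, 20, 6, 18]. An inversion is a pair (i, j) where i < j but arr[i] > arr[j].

Finding inversions in [12, 11, 19, 7, 19, 20, 6, 18]:

(0, 1): arr[0]=12 > arr[1]=11
(0, 3): arr[0]=12 > arr[3]=7
(0, 6): arr[0]=12 > arr[6]=6
(1, 3): arr[1]=11 > arr[3]=7
(1, 6): arr[1]=11 > arr[6]=6
(2, 3): arr[2]=19 > arr[3]=7
(2, 6): arr[2]=19 > arr[6]=6
(2, 7): arr[2]=19 > arr[7]=18
(3, 6): arr[3]=7 > arr[6]=6
(4, 6): arr[4]=19 > arr[6]=6
(4, 7): arr[4]=19 > arr[7]=18
(5, 6): arr[5]=20 > arr[6]=6
(5, 7): arr[5]=20 > arr[7]=18

Total inversions: 13

The array has 13 inversion(s): (0,1), (0,3), (0,6), (1,3), (1,6), (2,3), (2,6), (2,7), (3,6), (4,6), (4,7), (5,6), (5,7). Each pair (i,j) satisfies i < j and arr[i] > arr[j].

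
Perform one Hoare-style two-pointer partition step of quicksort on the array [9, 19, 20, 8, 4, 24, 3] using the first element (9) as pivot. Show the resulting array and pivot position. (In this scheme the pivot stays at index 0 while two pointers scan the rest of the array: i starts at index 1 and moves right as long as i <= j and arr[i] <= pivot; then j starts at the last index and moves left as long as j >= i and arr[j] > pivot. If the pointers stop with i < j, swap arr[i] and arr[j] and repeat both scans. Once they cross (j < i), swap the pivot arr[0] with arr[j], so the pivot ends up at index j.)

Hoare-style two-pointer partition with pivot = 9:

Initial array: [9, 19, 20, 8, 4, 24, 3]

Pointers start at i = 1, j = 6.
i stops at index 1 (arr[1]=19 > 9), j stops at index 6 (arr[6]=3 <= 9): swap arr[1] and arr[6], array becomes [9, 3, 20, 8, 4, 24, 19]
i stops at index 2 (arr[2]=20 > 9), j stops at index 4 (arr[4]=4 <= 9): swap arr[2] and arr[4], array becomes [9, 3, 4, 8, 20, 24, 19]
i ends at 4, j ends at 3: the pointers have crossed (j < i), so scanning stops.

Swap pivot arr[0] with arr[3] to place pivot at position 3: [8, 3, 4, 9, 20, 24, 19]
Pivot position: 3

After partitioning with pivot 9, the array becomes [8, 3, 4, 9, 20, 24, 19]. The pivot is placed at index 3. All elements to the left of the pivot are <= 9, and all elements to the right are > 9.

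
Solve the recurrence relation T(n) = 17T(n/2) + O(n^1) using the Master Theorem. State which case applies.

Master Theorem for T(n) = 17T(n/2) + O(n^1):

a = 17, b = 2, c = 1
log_b(a) = log_2(17) = 4.0875

Case 1: c = 1 < log_2(17) = 4.0875
T(n) = O(n^(log_2 17))

For T(n) = 17T(n/2) + O(n^1): log_2(17) = 4.0875. This is Case 1 of the Master Theorem (c < log_b(a), work dominated by leaves), giving O(n^(log_2 17)).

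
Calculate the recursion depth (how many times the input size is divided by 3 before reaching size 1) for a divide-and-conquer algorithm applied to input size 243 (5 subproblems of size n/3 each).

For divide and conquer with division factor 3:

Problem sizes at each level:
Level 0: 243
Level 1: 81
Level 2: 27
Level 3: 9
Level 4: 3
Level 5: 1

The root is level 0 and the size-1 base case is level 5 (the tree spans levels 0 through 5, i.e. 6 levels counting the root), so the depth is the number of divisions: log_3(243) = 5

The recursion tree depth is log_3(243) = 5. At each level, the problem size is divided by 3, so it takes 5 divisions to reduce to a base case of size 1. The algorithm makes 5 recursive calls at each level.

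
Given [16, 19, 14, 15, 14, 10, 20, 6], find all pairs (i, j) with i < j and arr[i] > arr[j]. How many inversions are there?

Finding inversions in [16, 19, 14, 15, 14, 10, 20, 6]:

(0, 2): arr[0]=16 > arr[2]=14
(0, 3): arr[0]=16 > arr[3]=15
(0, 4): arr[0]=16 > arr[4]=14
(0, 5): arr[0]=16 > arr[5]=10
(0, 7): arr[0]=16 > arr[7]=6
(1, 2): arr[1]=19 > arr[2]=14
(1, 3): arr[1]=19 > arr[3]=15
(1, 4): arr[1]=19 > arr[4]=14
(1, 5): arr[1]=19 > arr[5]=10
(1, 7): arr[1]=19 > arr[7]=6
(2, 5): arr[2]=14 > arr[5]=10
(2, 7): arr[2]=14 > arr[7]=6
(3, 4): arr[3]=15 > arr[4]=14
(3, 5): arr[3]=15 > arr[5]=10
(3, 7): arr[3]=15 > arr[7]=6
(4, 5): arr[4]=14 > arr[5]=10
(4, 7): arr[4]=14 > arr[7]=6
(5, 7): arr[5]=10 > arr[7]=6
(6, 7): arr[6]=20 > arr[7]=6

Total inversions: 19

The array has 19 inversion(s): (0,2), (0,3), (0,4), (0,5), (0,7), (1,2), (1,3), (1,4), (1,5), (1,7), (2,5), (2,7), (3,4), (3,5), (3,7), (4,5), (4,7), (5,7), (6,7). Each pair (i,j) satisfies i < j and arr[i] > arr[j].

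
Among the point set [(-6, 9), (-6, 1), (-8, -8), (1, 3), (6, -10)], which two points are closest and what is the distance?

Computing all pairwise distances among 5 points:

d((-6, 9), (-6, 1)) = 8.0
d((-6, 9), (-8, -8)) = 17.1172
d((-6, 9), (1, 3)) = 9.2195
d((-6, 9), (6, -10)) = 22.4722
d((-6, 1), (-8, -8)) = 9.2195
d((-6, 1), (1, 3)) = 7.2801 <-- minimum
d((-6, 1), (6, -10)) = 16.2788
d((-8, -8), (1, 3)) = 14.2127
d((-8, -8), (6, -10)) = 14.1421
d((1, 3), (6, -10)) = 13.9284

Closest pair: (-6, 1) and (1, 3) with distance 7.2801

The closest pair is (-6, 1) and (1, 3) with Euclidean distance 7.2801. For 5 points, brute-force pairwise comparison is shown above. For large n, the divide-and-conquer algorithm (sort by x, recurse on halves, check the dividing strip) achieves O(n log n).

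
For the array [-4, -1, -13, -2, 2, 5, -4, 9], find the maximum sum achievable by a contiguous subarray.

Using Kadane's algorithm on [-4, -1, -13, -2, 2, 5, -4, 9]:

Scanning through the array:
Position 1 (value -1): max_ending_here = -1, max_so_far = -1
Position 2 (value -13): max_ending_here = -13, max_so_far = -1
Position 3 (value -2): max_ending_here = -2, max_so_far = -1
Position 4 (value 2): max_ending_here = 2, max_so_far = 2
Position 5 (value 5): max_ending_here = 7, max_so_far = 7
Position 6 (value -4): max_ending_here = 3, max_so_far = 7
Position 7 (value 9): max_ending_here = 12, max_so_far = 12

Maximum subarray: [2, 5, -4, 9]
Maximum sum: 12

The maximum subarray is [2, 5, -4, 9] with sum 12. This subarray runs from index 4 to index 7.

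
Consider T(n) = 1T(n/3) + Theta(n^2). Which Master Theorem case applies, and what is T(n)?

Master Theorem for T(n) = 1T(n/3) + O(n^2):

a = 1, b = 3, c = 2
log_b(a) = log_3(1) = 0.0000

Case 3: c = 2 > log_3(1) = 0.0000
T(n) = O(n^2) = O(n^2)

For T(n) = 1T(n/3) + O(n^2): log_3(1) = 0.0000. This is Case 3 of the Master Theorem (c > log_b(a), work dominated by root), giving O(n^2).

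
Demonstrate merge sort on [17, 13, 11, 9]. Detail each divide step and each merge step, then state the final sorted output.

Merge sort trace:

Split: [17, 13, 11, 9] -> [17, 13] and [11, 9]
  Split: [17, 13] -> [17] and [13]
  Merge: [17] + [13] -> [13, 17]
  Split: [11, 9] -> [11] and [9]
  Merge: [11] + [9] -> [9, 11]
Merge: [13, 17] + [9, 11] -> [9, 11, 13, 17]

Final sorted array: [9, 11, 13, 17]

The merge sort proceeds by recursively splitting the array and merging sorted halves.
After all merges, the sorted array is [9, 11, 13, 17].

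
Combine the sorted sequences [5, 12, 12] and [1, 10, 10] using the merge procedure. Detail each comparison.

Merging process:

Compare 5 vs 1: take 1 from right. Merged: [1]
Compare 5 vs 10: take 5 from left. Merged: [1, 5]
Compare 12 vs 10: take 10 from right. Merged: [1, 5, 10]
Compare 12 vs 10: take 10 from right. Merged: [1, 5, 10, 10]
Append remaining from left: [12, 12]. Merged: [1, 5, 10, 10, 12, 12]

Final merged array: [1, 5, 10, 10, 12, 12]
Total comparisons: 4

The merged array is [1, 5, 10, 10, 12, 12], requiring 4 comparisons. The merge step runs in O(n) time where n is the total number of elements.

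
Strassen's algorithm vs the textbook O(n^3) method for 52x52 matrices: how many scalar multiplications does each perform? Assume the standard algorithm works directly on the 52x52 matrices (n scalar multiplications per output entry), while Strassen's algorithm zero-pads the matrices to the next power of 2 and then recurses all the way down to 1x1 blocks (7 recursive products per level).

Matrix multiplication for 52x52 matrices:

Strassen's algorithm requires power-of-2 dimensions. Pad 52x52 to 64x64 (next power of 2).

Standard algorithm: 52^3 = 140608 multiplications
Strassen's algorithm: 7^(log2(64)) = 7^6 = 117649 multiplications
Savings: 140608 - 117649 = 22959 multiplications

Standard: 140608 multiplications (52^3). Strassen: 117649 multiplications (7^6, after padding to 64x64). Strassen reduces 8 recursive multiplications to 7 at each level.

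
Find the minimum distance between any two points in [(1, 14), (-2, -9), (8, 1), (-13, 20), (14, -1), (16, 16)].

Computing all pairwise distances among 6 points:

d((1, 14), (-2, -9)) = 23.1948
d((1, 14), (8, 1)) = 14.7648
d((1, 14), (-13, 20)) = 15.2315
d((1, 14), (14, -1)) = 19.8494
d((1, 14), (16, 16)) = 15.1327
d((-2, -9), (8, 1)) = 14.1421
d((-2, -9), (-13, 20)) = 31.0161
d((-2, -9), (14, -1)) = 17.8885
d((-2, -9), (16, 16)) = 30.8058
d((8, 1), (-13, 20)) = 28.3196
d((8, 1), (14, -1)) = 6.3246 <-- minimum
d((8, 1), (16, 16)) = 17.0
d((-13, 20), (14, -1)) = 34.2053
d((-13, 20), (16, 16)) = 29.2746
d((14, -1), (16, 16)) = 17.1172

Closest pair: (8, 1) and (14, -1) with distance 6.3246

The closest pair is (8, 1) and (14, -1) with Euclidean distance 6.3246. For 6 points, brute-force pairwise comparison is shown above. For large n, the divide-and-conquer algorithm (sort by x, recurse on halves, check the dividing strip) achieves O(n log n).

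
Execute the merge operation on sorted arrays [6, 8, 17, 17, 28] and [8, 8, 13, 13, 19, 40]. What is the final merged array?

Merging process:

Compare 6 vs 8: take 6 from left. Merged: [6]
Compare 8 vs 8: take 8 from left. Merged: [6, 8]
Compare 17 vs 8: take 8 from right. Merged: [6, 8, 8]
Compare 17 vs 8: take 8 from right. Merged: [6, 8, 8, 8]
Compare 17 vs 13: take 13 from right. Merged: [6, 8, 8, 8, 13]
Compare 17 vs 13: take 13 from right. Merged: [6, 8, 8, 8, 13, 13]
Compare 17 vs 19: take 17 from left. Merged: [6, 8, 8, 8, 13, 13, 17]
Compare 17 vs 19: take 17 from left. Merged: [6, 8, 8, 8, 13, 13, 17, 17]
Compare 28 vs 19: take 19 from right. Merged: [6, 8, 8, 8, 13, 13, 17, 17, 19]
Compare 28 vs 40: take 28 from left. Merged: [6, 8, 8, 8, 13, 13, 17, 17, 19, 28]
Append remaining from right: [40]. Merged: [6, 8, 8, 8, 13, 13, 17, 17, 19, 28, 40]

Final merged array: [6, 8, 8, 8, 13, 13, 17, 17, 19, 28, 40]
Total comparisons: 10

The merged array is [6, 8, 8, 8, 13, 13, 17, 17, 19, 28, 40], requiring 10 comparisons. The merge step runs in O(n) time where n is the total number of elements.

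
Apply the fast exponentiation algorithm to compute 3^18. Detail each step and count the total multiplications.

Computing 3^18 by squaring (build up from 3^1; each line after the first costs one multiplication):

3^1 = 3
3^2 = (3^1)^2 = 3^2 = 9
3^4 = (3^2)^2 = 9^2 = 81
3^8 = (3^4)^2 = 81^2 = 6561
3^9 = 3 * 3^8 = 3 * 6561 = 19683
3^18 = (3^9)^2 = 19683^2 = 387420489

Result: 387420489
Multiplications needed: 5 (5 lines after 3^1)

3^18 = 387420489. Using exponentiation by squaring, this requires 5 multiplications. The key idea: if the exponent is even, square the half-power; if odd, multiply by the base once.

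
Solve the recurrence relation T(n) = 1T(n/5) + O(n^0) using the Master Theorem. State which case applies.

Master Theorem for T(n) = 1T(n/5) + O(n^0):

a = 1, b = 5, c = 0
log_b(a) = log_5(1) = 0.0000

Case 2: c = 0 = log_5(1) = 0.0000
T(n) = O(n^0 log n) = O(log n)

For T(n) = 1T(n/5) + O(n^0): log_5(1) = 0.0000. This is Case 2 of the Master Theorem (c = log_b(a), equal work at all levels), giving O(log n).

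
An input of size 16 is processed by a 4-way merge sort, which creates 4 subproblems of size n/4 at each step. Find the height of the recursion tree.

For divide and conquer with division factor 4:

Problem sizes at each level:
Level 0: 16
Level 1: 4
Level 2: 1

The root is level 0 and the size-1 base case is level 2 (the tree spans levels 0 through 2, i.e. 3 levels counting the root), so the depth is the number of divisions: log_4(16) = 2

The recursion tree depth is log_4(16) = 2. At each level, the problem size is divided by 4, so it takes 2 divisions to reduce to a base case of size 1. The algorithm makes 4 recursive calls at each level.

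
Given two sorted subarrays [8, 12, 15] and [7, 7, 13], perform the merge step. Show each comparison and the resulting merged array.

Merging process:

Compare 8 vs 7: take 7 from right. Merged: [7]
Compare 8 vs 7: take 7 from right. Merged: [7, 7]
Compare 8 vs 13: take 8 from left. Merged: [7, 7, 8]
Compare 12 vs 13: take 12 from left. Merged: [7, 7, 8, 12]
Compare 15 vs 13: take 13 from right. Merged: [7, 7, 8, 12, 13]
Append remaining from left: [15]. Merged: [7, 7, 8, 12, 13, 15]

Final merged array: [7, 7, 8, 12, 13, 15]
Total comparisons: 5

The merged array is [7, 7, 8, 12, 13, 15], requiring 5 comparisons. The merge step runs in O(n) time where n is the total number of elements.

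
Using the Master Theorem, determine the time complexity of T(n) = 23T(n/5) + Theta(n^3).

Master Theorem for T(n) = 23T(n/5) + O(n^3):

a = 23, b = 5, c = 3
log_b(a) = log_5(23) = 1.9482

Case 3: c = 3 > log_5(23) = 1.9482
T(n) = O(n^3) = O(n^3)

For T(n) = 23T(n/5) + O(n^3): log_5(23) = 1.9482. This is Case 3 of the Master Theorem (c > log_b(a), work dominated by root), giving O(n^3).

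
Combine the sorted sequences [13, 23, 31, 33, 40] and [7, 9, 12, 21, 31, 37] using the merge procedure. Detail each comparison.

Merging process:

Compare 13 vs 7: take 7 from right. Merged: [7]
Compare 13 vs 9: take 9 from right. Merged: [7, 9]
Compare 13 vs 12: take 12 from right. Merged: [7, 9, 12]
Compare 13 vs 21: take 13 from left. Merged: [7, 9, 12, 13]
Compare 23 vs 21: take 21 from right. Merged: [7, 9, 12, 13, 21]
Compare 23 vs 31: take 23 from left. Merged: [7, 9, 12, 13, 21, 23]
Compare 31 vs 31: take 31 from left. Merged: [7, 9, 12, 13, 21, 23, 31]
Compare 33 vs 31: take 31 from right. Merged: [7, 9, 12, 13, 21, 23, 31, 31]
Compare 33 vs 37: take 33 from left. Merged: [7, 9, 12, 13, 21, 23, 31, 31, 33]
Compare 40 vs 37: take 37 from right. Merged: [7, 9, 12, 13, 21, 23, 31, 31, 33, 37]
Append remaining from left: [40]. Merged: [7, 9, 12, 13, 21, 23, 31, 31, 33, 37, 40]

Final merged array: [7, 9, 12, 13, 21, 23, 31, 31, 33, 37, 40]
Total comparisons: 10

The merged array is [7, 9, 12, 13, 21, 23, 31, 31, 33, 37, 40], requiring 10 comparisons. The merge step runs in O(n) time where n is the total number of elements.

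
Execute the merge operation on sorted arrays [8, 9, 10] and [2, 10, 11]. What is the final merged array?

Merging process:

Compare 8 vs 2: take 2 from right. Merged: [2]
Compare 8 vs 10: take 8 from left. Merged: [2, 8]
Compare 9 vs 10: take 9 from left. Merged: [2, 8, 9]
Compare 10 vs 10: take 10 from left. Merged: [2, 8, 9, 10]
Append remaining from right: [10, 11]. Merged: [2, 8, 9, 10, 10, 11]

Final merged array: [2, 8, 9, 10, 10, 11]
Total comparisons: 4

The merged array is [2, 8, 9, 10, 10, 11], requiring 4 comparisons. The merge step runs in O(n) time where n is the total number of elements.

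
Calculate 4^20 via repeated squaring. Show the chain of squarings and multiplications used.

Computing 4^20 by squaring (build up from 4^1; each line after the first costs one multiplication):

4^1 = 4
4^2 = (4^1)^2 = 4^2 = 16
4^4 = (4^2)^2 = 16^2 = 256
4^5 = 4 * 4^4 = 4 * 256 = 1024
4^10 = (4^5)^2 = 1024^2 = 1048576
4^20 = (4^10)^2 = 1048576^2 = 1099511627776

Result: 1099511627776
Multiplications needed: 5 (5 lines after 4^1)

4^20 = 1099511627776. Using exponentiation by squaring, this requires 5 multiplications. The key idea: if the exponent is even, square the half-power; if odd, multiply by the base once.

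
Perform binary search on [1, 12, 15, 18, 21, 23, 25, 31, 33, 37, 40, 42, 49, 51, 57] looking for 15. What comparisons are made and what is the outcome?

Binary search for 15 in [1, 12, 15, 18, 21, 23, 25, 31, 33, 37, 40, 42, 49, 51, 57]:

lo=0, hi=14, mid=7, arr[mid]=31 -> 31 > 15, search left half
lo=0, hi=6, mid=3, arr[mid]=18 -> 18 > 15, search left half
lo=0, hi=2, mid=1, arr[mid]=12 -> 12 < 15, search right half
lo=2, hi=2, mid=2, arr[mid]=15 -> Found target at index 2!

Binary search finds 15 at index 2 after 4 comparisons. The search repeatedly halves the search space by comparing with the middle element.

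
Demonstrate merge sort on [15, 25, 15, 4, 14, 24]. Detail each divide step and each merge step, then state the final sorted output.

Merge sort trace:

Split: [15, 25, 15, 4, 14, 24] -> [15, 25, 15] and [4, 14, 24]
  Split: [15, 25, 15] -> [15] and [25, 15]
    Split: [25, 15] -> [25] and [15]
    Merge: [25] + [15] -> [15, 25]
  Merge: [15] + [15, 25] -> [15, 15, 25]
  Split: [4, 14, 24] -> [4] and [14, 24]
    Split: [14, 24] -> [14] and [24]
    Merge: [14] + [24] -> [14, 24]
  Merge: [4] + [14, 24] -> [4, 14, 24]
Merge: [15, 15, 25] + [4, 14, 24] -> [4, 14, 15, 15, 24, 25]

Final sorted array: [4, 14, 15, 15, 24, 25]

The merge sort proceeds by recursively splitting the array and merging sorted halves.
After all merges, the sorted array is [4, 14, 15, 15, 24, 25].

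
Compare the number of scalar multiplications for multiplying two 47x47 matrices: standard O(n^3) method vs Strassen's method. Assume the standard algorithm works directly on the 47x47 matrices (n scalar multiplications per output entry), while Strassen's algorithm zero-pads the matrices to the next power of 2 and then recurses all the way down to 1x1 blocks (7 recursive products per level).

Matrix multiplication for 47x47 matrices:

Strassen's algorithm requires power-of-2 dimensions. Pad 47x47 to 64x64 (next power of 2).

Standard algorithm: 47^3 = 103823 multiplications
Strassen's algorithm: 7^(log2(64)) = 7^6 = 117649 multiplications
Difference: 103823 - 117649 = -13826 (Strassen uses MORE here due to padding overhead — for small or just-over-power-of-2 n, padding can outweigh the per-level savings)

Standard: 103823 multiplications (47^3). Strassen: 117649 multiplications (7^6, after padding to 64x64). Strassen reduces 8 recursive multiplications to 7 at each level.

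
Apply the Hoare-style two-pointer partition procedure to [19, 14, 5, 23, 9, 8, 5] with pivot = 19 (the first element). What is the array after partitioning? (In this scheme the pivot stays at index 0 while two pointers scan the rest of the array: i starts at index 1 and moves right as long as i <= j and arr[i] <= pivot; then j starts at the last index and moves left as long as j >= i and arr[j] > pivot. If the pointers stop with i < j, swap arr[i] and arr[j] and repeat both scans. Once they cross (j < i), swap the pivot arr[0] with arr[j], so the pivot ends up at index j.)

Hoare-style two-pointer partition with pivot = 19:

Initial array: [19, 14, 5, 23, 9, 8, 5]

Pointers start at i = 1, j = 6.
i stops at index 3 (arr[3]=23 > 19), j stops at index 6 (arr[6]=5 <= 19): swap arr[3] and arr[6], array becomes [19, 14, 5, 5, 9, 8, 23]
i ends at 6, j ends at 5: the pointers have crossed (j < i), so scanning stops.

Swap pivot arr[0] with arr[5] to place pivot at position 5: [8, 14, 5, 5, 9, 19, 23]
Pivot position: 5

After partitioning with pivot 19, the array becomes [8, 14, 5, 5, 9, 19, 23]. The pivot is placed at index 5. All elements to the left of the pivot are <= 19, and all elements to the right are > 19.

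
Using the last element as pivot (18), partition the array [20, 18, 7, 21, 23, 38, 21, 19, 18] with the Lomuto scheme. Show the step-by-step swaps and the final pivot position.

Lomuto partition with pivot = 18:

Initial array: [20, 18, 7, 21, 23, 38, 21, 19, 18]

arr[0]=20 > 18: no swap
arr[1]=18 <= 18: swap with position 0, array becomes [18, 20, 7, 21, 23, 38, 21, 19, 18]
arr[2]=7 <= 18: swap with position 1, array becomes [18, 7, 20, 21, 23, 38, 21, 19, 18]
arr[3]=21 > 18: no swap
arr[4]=23 > 18: no swap
arr[5]=38 > 18: no swap
arr[6]=21 > 18: no swap
arr[7]=19 > 18: no swap

Place pivot at position 2: [18, 7, 18, 21, 23, 38, 21, 19, 20]
Pivot position: 2

After partitioning with pivot 18, the array becomes [18, 7, 18, 21, 23, 38, 21, 19, 20]. The pivot is placed at index 2. All elements to the left of the pivot are <= 18, and all elements to the right are > 18.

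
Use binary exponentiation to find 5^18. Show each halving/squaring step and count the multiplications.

Computing 5^18 by squaring (build up from 5^1; each line after the first costs one multiplication):

5^1 = 5
5^2 = (5^1)^2 = 5^2 = 25
5^4 = (5^2)^2 = 25^2 = 625
5^8 = (5^4)^2 = 625^2 = 390625
5^9 = 5 * 5^8 = 5 * 390625 = 1953125
5^18 = (5^9)^2 = 1953125^2 = 3814697265625

Result: 3814697265625
Multiplications needed: 5 (5 lines after 5^1)

5^18 = 3814697265625. Using exponentiation by squaring, this requires 5 multiplications. The key idea: if the exponent is even, square the half-power; if odd, multiply by the base once.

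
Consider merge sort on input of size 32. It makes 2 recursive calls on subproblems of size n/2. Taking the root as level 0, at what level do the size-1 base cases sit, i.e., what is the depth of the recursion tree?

For divide and conquer with division factor 2:

Problem sizes at each level:
Level 0: 32
Level 1: 16
Level 2: 8
Level 3: 4
Level 4: 2
Level 5: 1

The root is level 0 and the size-1 base case is level 5 (the tree spans levels 0 through 5, i.e. 6 levels counting the root), so the depth is the number of divisions: log_2(32) = 5

The recursion tree depth is log_2(32) = 5. At each level, the problem size is divided by 2, so it takes 5 divisions to reduce to a base case of size 1. The algorithm makes 2 recursive calls at each level.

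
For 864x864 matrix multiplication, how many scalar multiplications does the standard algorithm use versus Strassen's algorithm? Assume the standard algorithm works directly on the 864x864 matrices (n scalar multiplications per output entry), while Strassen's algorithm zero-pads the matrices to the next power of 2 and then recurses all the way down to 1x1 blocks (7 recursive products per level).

Matrix multiplication for 864x864 matrices:

Strassen's algorithm requires power-of-2 dimensions. Pad 864x864 to 1024x1024 (next power of 2).

Standard algorithm: 864^3 = 644972544 multiplications
Strassen's algorithm: 7^(log2(1024)) = 7^10 = 282475249 multiplications
Savings: 644972544 - 282475249 = 362497295 multiplications

Standard: 644972544 multiplications (864^3). Strassen: 282475249 multiplications (7^10, after padding to 1024x1024). Strassen reduces 8 recursive multiplications to 7 at each level.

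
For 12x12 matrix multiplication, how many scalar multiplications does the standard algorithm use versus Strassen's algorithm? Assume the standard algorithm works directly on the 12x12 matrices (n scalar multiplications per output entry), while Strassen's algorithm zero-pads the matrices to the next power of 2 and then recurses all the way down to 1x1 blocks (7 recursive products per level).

Matrix multiplication for 12x12 matrices:

Strassen's algorithm requires power-of-2 dimensions. Pad 12x12 to 16x16 (next power of 2).

Standard algorithm: 12^3 = 1728 multiplications
Strassen's algorithm: 7^(log2(16)) = 7^4 = 2401 multiplications
Difference: 1728 - 2401 = -673 (Strassen uses MORE here due to padding overhead — for small or just-over-power-of-2 n, padding can outweigh the per-level savings)

Standard: 1728 multiplications (12^3). Strassen: 2401 multiplications (7^4, after padding to 16x16). Strassen reduces 8 recursive multiplications to 7 at each level.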